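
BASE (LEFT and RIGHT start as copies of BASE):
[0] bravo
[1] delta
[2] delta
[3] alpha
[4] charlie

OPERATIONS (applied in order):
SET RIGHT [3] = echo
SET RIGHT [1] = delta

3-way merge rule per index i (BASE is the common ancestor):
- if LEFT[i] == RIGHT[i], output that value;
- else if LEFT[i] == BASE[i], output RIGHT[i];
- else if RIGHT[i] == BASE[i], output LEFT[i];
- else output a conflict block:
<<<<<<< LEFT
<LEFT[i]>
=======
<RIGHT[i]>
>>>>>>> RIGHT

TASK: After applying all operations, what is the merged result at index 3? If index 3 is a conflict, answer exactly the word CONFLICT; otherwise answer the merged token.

Answer: echo

Derivation:
Final LEFT:  [bravo, delta, delta, alpha, charlie]
Final RIGHT: [bravo, delta, delta, echo, charlie]
i=0: L=bravo R=bravo -> agree -> bravo
i=1: L=delta R=delta -> agree -> delta
i=2: L=delta R=delta -> agree -> delta
i=3: L=alpha=BASE, R=echo -> take RIGHT -> echo
i=4: L=charlie R=charlie -> agree -> charlie
Index 3 -> echo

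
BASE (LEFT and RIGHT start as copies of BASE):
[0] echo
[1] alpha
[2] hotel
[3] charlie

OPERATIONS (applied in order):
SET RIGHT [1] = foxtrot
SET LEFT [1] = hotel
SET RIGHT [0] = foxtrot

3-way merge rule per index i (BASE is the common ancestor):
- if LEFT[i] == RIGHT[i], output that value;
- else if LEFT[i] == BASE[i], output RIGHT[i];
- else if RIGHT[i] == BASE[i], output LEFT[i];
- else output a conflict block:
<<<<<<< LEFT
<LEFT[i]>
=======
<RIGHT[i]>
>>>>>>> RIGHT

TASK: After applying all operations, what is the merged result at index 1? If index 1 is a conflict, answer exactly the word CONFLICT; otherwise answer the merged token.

Answer: CONFLICT

Derivation:
Final LEFT:  [echo, hotel, hotel, charlie]
Final RIGHT: [foxtrot, foxtrot, hotel, charlie]
i=0: L=echo=BASE, R=foxtrot -> take RIGHT -> foxtrot
i=1: BASE=alpha L=hotel R=foxtrot all differ -> CONFLICT
i=2: L=hotel R=hotel -> agree -> hotel
i=3: L=charlie R=charlie -> agree -> charlie
Index 1 -> CONFLICT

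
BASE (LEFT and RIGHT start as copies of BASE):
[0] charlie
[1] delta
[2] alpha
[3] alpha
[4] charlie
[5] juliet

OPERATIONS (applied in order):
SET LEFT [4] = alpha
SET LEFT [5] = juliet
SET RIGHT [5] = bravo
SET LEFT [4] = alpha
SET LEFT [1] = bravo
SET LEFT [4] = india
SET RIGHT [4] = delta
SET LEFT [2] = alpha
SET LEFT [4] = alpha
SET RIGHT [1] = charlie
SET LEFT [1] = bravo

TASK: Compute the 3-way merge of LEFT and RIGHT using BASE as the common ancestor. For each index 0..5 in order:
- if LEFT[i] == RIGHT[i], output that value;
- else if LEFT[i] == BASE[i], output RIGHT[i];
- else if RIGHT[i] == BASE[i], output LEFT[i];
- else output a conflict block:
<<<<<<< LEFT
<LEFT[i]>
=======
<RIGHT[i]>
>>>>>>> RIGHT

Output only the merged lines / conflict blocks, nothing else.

Answer: charlie
<<<<<<< LEFT
bravo
=======
charlie
>>>>>>> RIGHT
alpha
alpha
<<<<<<< LEFT
alpha
=======
delta
>>>>>>> RIGHT
bravo

Derivation:
Final LEFT:  [charlie, bravo, alpha, alpha, alpha, juliet]
Final RIGHT: [charlie, charlie, alpha, alpha, delta, bravo]
i=0: L=charlie R=charlie -> agree -> charlie
i=1: BASE=delta L=bravo R=charlie all differ -> CONFLICT
i=2: L=alpha R=alpha -> agree -> alpha
i=3: L=alpha R=alpha -> agree -> alpha
i=4: BASE=charlie L=alpha R=delta all differ -> CONFLICT
i=5: L=juliet=BASE, R=bravo -> take RIGHT -> bravo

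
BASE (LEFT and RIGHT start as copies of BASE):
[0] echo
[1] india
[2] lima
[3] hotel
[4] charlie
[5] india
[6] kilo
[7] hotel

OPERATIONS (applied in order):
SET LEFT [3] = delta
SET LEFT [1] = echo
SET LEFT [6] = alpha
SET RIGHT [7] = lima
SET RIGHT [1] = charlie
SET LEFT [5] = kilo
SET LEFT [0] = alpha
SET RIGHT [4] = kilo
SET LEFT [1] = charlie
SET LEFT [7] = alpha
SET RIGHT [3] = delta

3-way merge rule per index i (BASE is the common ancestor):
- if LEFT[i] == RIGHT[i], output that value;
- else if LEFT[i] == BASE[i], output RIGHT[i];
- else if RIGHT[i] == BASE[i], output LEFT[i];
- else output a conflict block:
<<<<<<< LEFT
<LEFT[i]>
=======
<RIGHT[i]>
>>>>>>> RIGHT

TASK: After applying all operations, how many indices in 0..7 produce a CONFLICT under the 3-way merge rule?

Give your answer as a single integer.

Final LEFT:  [alpha, charlie, lima, delta, charlie, kilo, alpha, alpha]
Final RIGHT: [echo, charlie, lima, delta, kilo, india, kilo, lima]
i=0: L=alpha, R=echo=BASE -> take LEFT -> alpha
i=1: L=charlie R=charlie -> agree -> charlie
i=2: L=lima R=lima -> agree -> lima
i=3: L=delta R=delta -> agree -> delta
i=4: L=charlie=BASE, R=kilo -> take RIGHT -> kilo
i=5: L=kilo, R=india=BASE -> take LEFT -> kilo
i=6: L=alpha, R=kilo=BASE -> take LEFT -> alpha
i=7: BASE=hotel L=alpha R=lima all differ -> CONFLICT
Conflict count: 1

Answer: 1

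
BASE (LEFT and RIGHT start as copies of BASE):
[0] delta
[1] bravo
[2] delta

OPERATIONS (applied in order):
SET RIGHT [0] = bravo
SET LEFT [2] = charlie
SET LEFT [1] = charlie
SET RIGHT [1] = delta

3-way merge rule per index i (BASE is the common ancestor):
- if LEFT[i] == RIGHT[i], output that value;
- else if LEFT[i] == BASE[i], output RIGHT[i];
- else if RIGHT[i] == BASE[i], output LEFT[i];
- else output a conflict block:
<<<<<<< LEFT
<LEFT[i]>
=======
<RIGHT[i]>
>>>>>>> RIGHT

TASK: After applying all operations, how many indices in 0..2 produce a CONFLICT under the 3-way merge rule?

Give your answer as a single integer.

Answer: 1

Derivation:
Final LEFT:  [delta, charlie, charlie]
Final RIGHT: [bravo, delta, delta]
i=0: L=delta=BASE, R=bravo -> take RIGHT -> bravo
i=1: BASE=bravo L=charlie R=delta all differ -> CONFLICT
i=2: L=charlie, R=delta=BASE -> take LEFT -> charlie
Conflict count: 1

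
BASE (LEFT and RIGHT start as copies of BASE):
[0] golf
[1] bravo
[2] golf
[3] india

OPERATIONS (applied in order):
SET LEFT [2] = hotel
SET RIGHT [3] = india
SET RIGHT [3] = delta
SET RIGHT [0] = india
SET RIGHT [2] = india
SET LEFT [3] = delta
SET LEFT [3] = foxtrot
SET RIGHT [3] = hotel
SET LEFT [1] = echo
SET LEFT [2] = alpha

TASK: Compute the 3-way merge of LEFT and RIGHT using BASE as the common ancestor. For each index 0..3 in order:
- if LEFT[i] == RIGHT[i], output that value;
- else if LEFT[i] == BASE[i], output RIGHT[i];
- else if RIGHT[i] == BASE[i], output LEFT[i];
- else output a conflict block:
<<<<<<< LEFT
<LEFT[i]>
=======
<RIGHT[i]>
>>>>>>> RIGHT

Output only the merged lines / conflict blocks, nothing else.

Answer: india
echo
<<<<<<< LEFT
alpha
=======
india
>>>>>>> RIGHT
<<<<<<< LEFT
foxtrot
=======
hotel
>>>>>>> RIGHT

Derivation:
Final LEFT:  [golf, echo, alpha, foxtrot]
Final RIGHT: [india, bravo, india, hotel]
i=0: L=golf=BASE, R=india -> take RIGHT -> india
i=1: L=echo, R=bravo=BASE -> take LEFT -> echo
i=2: BASE=golf L=alpha R=india all differ -> CONFLICT
i=3: BASE=india L=foxtrot R=hotel all differ -> CONFLICT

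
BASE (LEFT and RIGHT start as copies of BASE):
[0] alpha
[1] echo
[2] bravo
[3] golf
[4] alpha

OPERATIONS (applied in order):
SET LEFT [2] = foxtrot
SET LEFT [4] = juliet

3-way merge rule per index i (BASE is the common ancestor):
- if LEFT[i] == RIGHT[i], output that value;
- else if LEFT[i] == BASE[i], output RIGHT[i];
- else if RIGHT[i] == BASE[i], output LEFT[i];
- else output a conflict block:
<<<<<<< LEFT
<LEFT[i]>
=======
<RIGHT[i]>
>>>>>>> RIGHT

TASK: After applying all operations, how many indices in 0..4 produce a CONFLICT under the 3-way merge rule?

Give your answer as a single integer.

Final LEFT:  [alpha, echo, foxtrot, golf, juliet]
Final RIGHT: [alpha, echo, bravo, golf, alpha]
i=0: L=alpha R=alpha -> agree -> alpha
i=1: L=echo R=echo -> agree -> echo
i=2: L=foxtrot, R=bravo=BASE -> take LEFT -> foxtrot
i=3: L=golf R=golf -> agree -> golf
i=4: L=juliet, R=alpha=BASE -> take LEFT -> juliet
Conflict count: 0

Answer: 0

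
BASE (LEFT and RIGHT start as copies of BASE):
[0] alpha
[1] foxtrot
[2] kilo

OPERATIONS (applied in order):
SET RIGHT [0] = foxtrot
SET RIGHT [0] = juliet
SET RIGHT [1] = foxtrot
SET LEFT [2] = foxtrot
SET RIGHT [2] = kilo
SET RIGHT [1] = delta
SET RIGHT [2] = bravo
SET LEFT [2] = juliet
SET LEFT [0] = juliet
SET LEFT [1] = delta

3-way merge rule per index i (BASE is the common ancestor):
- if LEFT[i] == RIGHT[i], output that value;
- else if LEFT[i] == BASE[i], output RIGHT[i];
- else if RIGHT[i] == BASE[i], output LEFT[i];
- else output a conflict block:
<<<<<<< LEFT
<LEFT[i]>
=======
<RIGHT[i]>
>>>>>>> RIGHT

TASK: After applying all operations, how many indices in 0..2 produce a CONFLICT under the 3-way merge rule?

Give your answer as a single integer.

Final LEFT:  [juliet, delta, juliet]
Final RIGHT: [juliet, delta, bravo]
i=0: L=juliet R=juliet -> agree -> juliet
i=1: L=delta R=delta -> agree -> delta
i=2: BASE=kilo L=juliet R=bravo all differ -> CONFLICT
Conflict count: 1

Answer: 1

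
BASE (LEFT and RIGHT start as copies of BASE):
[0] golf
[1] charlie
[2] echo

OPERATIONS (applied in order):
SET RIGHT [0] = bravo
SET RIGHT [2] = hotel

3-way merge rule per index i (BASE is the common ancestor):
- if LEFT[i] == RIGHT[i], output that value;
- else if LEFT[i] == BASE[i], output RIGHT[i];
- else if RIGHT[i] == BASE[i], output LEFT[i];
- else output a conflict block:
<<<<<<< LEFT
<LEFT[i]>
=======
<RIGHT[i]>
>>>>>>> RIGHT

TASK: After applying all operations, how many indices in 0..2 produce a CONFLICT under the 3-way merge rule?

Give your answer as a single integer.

Final LEFT:  [golf, charlie, echo]
Final RIGHT: [bravo, charlie, hotel]
i=0: L=golf=BASE, R=bravo -> take RIGHT -> bravo
i=1: L=charlie R=charlie -> agree -> charlie
i=2: L=echo=BASE, R=hotel -> take RIGHT -> hotel
Conflict count: 0

Answer: 0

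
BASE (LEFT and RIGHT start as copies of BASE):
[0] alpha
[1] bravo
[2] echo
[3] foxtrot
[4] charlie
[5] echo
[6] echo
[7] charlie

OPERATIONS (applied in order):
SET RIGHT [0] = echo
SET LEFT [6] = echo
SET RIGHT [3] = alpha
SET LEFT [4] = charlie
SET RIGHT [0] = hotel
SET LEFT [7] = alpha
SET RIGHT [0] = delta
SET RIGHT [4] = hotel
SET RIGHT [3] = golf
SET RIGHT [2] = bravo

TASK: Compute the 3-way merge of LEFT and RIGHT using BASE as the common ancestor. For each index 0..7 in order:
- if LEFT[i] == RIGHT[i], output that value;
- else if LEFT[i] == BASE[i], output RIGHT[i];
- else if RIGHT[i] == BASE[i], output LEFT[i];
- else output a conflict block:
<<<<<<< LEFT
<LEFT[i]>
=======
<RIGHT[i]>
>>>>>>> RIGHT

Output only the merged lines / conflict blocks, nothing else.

Answer: delta
bravo
bravo
golf
hotel
echo
echo
alpha

Derivation:
Final LEFT:  [alpha, bravo, echo, foxtrot, charlie, echo, echo, alpha]
Final RIGHT: [delta, bravo, bravo, golf, hotel, echo, echo, charlie]
i=0: L=alpha=BASE, R=delta -> take RIGHT -> delta
i=1: L=bravo R=bravo -> agree -> bravo
i=2: L=echo=BASE, R=bravo -> take RIGHT -> bravo
i=3: L=foxtrot=BASE, R=golf -> take RIGHT -> golf
i=4: L=charlie=BASE, R=hotel -> take RIGHT -> hotel
i=5: L=echo R=echo -> agree -> echo
i=6: L=echo R=echo -> agree -> echo
i=7: L=alpha, R=charlie=BASE -> take LEFT -> alpha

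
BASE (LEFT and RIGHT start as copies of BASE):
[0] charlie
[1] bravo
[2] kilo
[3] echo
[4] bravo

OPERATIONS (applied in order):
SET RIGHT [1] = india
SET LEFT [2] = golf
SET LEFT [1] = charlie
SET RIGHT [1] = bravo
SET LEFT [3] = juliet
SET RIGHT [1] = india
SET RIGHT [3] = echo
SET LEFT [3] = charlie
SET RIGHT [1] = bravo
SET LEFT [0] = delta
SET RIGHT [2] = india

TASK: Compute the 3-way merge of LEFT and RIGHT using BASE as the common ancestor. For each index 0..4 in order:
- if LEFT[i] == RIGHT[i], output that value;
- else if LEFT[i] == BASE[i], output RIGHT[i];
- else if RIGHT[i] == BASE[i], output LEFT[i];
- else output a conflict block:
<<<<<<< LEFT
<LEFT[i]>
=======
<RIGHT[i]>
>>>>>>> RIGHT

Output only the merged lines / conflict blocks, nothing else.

Answer: delta
charlie
<<<<<<< LEFT
golf
=======
india
>>>>>>> RIGHT
charlie
bravo

Derivation:
Final LEFT:  [delta, charlie, golf, charlie, bravo]
Final RIGHT: [charlie, bravo, india, echo, bravo]
i=0: L=delta, R=charlie=BASE -> take LEFT -> delta
i=1: L=charlie, R=bravo=BASE -> take LEFT -> charlie
i=2: BASE=kilo L=golf R=india all differ -> CONFLICT
i=3: L=charlie, R=echo=BASE -> take LEFT -> charlie
i=4: L=bravo R=bravo -> agree -> bravo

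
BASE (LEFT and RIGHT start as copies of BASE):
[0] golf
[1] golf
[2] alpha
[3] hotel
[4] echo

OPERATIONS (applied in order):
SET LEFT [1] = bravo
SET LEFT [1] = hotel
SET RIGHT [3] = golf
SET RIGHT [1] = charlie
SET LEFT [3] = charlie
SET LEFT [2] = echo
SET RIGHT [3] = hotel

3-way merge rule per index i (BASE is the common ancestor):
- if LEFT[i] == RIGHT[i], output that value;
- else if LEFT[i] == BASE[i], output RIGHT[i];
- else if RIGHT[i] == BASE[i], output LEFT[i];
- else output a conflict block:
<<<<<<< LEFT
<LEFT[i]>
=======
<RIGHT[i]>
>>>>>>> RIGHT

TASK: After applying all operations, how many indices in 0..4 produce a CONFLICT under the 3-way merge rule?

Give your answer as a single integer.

Final LEFT:  [golf, hotel, echo, charlie, echo]
Final RIGHT: [golf, charlie, alpha, hotel, echo]
i=0: L=golf R=golf -> agree -> golf
i=1: BASE=golf L=hotel R=charlie all differ -> CONFLICT
i=2: L=echo, R=alpha=BASE -> take LEFT -> echo
i=3: L=charlie, R=hotel=BASE -> take LEFT -> charlie
i=4: L=echo R=echo -> agree -> echo
Conflict count: 1

Answer: 1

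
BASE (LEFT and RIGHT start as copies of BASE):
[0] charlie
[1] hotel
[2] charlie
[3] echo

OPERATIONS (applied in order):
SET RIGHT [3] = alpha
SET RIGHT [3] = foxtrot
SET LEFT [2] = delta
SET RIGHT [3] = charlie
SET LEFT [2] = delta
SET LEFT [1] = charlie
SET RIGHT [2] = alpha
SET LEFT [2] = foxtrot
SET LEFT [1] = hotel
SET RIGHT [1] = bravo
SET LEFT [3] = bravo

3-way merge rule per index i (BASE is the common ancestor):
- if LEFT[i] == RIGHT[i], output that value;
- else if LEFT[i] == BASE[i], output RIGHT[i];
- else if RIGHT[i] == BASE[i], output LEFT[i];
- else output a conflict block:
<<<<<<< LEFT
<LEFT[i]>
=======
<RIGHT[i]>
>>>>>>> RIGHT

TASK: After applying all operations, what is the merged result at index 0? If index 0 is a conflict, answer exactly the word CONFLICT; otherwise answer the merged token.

Answer: charlie

Derivation:
Final LEFT:  [charlie, hotel, foxtrot, bravo]
Final RIGHT: [charlie, bravo, alpha, charlie]
i=0: L=charlie R=charlie -> agree -> charlie
i=1: L=hotel=BASE, R=bravo -> take RIGHT -> bravo
i=2: BASE=charlie L=foxtrot R=alpha all differ -> CONFLICT
i=3: BASE=echo L=bravo R=charlie all differ -> CONFLICT
Index 0 -> charlie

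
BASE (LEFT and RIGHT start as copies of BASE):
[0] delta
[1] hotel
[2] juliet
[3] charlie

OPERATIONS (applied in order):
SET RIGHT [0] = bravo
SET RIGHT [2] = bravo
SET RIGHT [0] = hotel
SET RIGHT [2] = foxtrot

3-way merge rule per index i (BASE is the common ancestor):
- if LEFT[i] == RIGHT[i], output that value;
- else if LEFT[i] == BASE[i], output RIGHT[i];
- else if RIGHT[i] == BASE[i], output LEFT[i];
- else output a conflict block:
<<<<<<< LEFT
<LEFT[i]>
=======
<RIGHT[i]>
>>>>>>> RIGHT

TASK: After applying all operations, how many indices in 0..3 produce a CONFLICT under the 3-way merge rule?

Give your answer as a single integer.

Final LEFT:  [delta, hotel, juliet, charlie]
Final RIGHT: [hotel, hotel, foxtrot, charlie]
i=0: L=delta=BASE, R=hotel -> take RIGHT -> hotel
i=1: L=hotel R=hotel -> agree -> hotel
i=2: L=juliet=BASE, R=foxtrot -> take RIGHT -> foxtrot
i=3: L=charlie R=charlie -> agree -> charlie
Conflict count: 0

Answer: 0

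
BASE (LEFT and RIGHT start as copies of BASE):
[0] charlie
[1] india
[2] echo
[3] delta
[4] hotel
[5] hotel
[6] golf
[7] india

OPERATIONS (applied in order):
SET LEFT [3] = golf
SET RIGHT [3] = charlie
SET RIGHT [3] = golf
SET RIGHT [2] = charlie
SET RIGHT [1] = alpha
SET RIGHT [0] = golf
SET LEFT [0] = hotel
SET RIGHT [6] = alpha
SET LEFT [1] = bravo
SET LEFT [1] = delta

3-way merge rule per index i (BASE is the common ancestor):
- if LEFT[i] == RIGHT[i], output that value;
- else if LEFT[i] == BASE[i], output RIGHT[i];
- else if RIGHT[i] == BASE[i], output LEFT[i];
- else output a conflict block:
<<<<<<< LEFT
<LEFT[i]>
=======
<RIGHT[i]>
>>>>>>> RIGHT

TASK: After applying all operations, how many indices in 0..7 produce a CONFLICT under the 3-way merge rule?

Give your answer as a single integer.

Final LEFT:  [hotel, delta, echo, golf, hotel, hotel, golf, india]
Final RIGHT: [golf, alpha, charlie, golf, hotel, hotel, alpha, india]
i=0: BASE=charlie L=hotel R=golf all differ -> CONFLICT
i=1: BASE=india L=delta R=alpha all differ -> CONFLICT
i=2: L=echo=BASE, R=charlie -> take RIGHT -> charlie
i=3: L=golf R=golf -> agree -> golf
i=4: L=hotel R=hotel -> agree -> hotel
i=5: L=hotel R=hotel -> agree -> hotel
i=6: L=golf=BASE, R=alpha -> take RIGHT -> alpha
i=7: L=india R=india -> agree -> india
Conflict count: 2

Answer: 2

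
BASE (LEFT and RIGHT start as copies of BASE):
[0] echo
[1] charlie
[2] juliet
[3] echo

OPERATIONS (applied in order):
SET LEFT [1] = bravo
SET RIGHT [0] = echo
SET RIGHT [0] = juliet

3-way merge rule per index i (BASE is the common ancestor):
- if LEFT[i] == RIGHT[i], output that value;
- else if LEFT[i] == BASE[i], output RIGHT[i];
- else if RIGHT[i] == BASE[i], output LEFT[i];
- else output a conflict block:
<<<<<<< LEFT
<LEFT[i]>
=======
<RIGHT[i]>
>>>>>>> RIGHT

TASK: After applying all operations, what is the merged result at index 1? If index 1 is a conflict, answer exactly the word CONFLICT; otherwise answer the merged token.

Answer: bravo

Derivation:
Final LEFT:  [echo, bravo, juliet, echo]
Final RIGHT: [juliet, charlie, juliet, echo]
i=0: L=echo=BASE, R=juliet -> take RIGHT -> juliet
i=1: L=bravo, R=charlie=BASE -> take LEFT -> bravo
i=2: L=juliet R=juliet -> agree -> juliet
i=3: L=echo R=echo -> agree -> echo
Index 1 -> bravo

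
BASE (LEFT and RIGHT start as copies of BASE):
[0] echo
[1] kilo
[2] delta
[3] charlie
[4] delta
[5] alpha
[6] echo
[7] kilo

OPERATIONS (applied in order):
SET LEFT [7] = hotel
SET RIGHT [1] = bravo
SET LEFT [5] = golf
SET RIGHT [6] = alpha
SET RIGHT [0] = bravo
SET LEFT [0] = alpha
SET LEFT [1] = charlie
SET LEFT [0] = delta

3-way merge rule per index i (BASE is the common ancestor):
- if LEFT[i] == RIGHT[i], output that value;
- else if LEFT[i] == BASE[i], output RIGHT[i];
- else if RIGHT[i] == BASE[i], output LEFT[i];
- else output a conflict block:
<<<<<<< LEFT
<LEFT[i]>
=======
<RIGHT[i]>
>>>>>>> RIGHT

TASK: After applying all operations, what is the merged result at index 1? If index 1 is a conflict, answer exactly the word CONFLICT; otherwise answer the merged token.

Answer: CONFLICT

Derivation:
Final LEFT:  [delta, charlie, delta, charlie, delta, golf, echo, hotel]
Final RIGHT: [bravo, bravo, delta, charlie, delta, alpha, alpha, kilo]
i=0: BASE=echo L=delta R=bravo all differ -> CONFLICT
i=1: BASE=kilo L=charlie R=bravo all differ -> CONFLICT
i=2: L=delta R=delta -> agree -> delta
i=3: L=charlie R=charlie -> agree -> charlie
i=4: L=delta R=delta -> agree -> delta
i=5: L=golf, R=alpha=BASE -> take LEFT -> golf
i=6: L=echo=BASE, R=alpha -> take RIGHT -> alpha
i=7: L=hotel, R=kilo=BASE -> take LEFT -> hotel
Index 1 -> CONFLICT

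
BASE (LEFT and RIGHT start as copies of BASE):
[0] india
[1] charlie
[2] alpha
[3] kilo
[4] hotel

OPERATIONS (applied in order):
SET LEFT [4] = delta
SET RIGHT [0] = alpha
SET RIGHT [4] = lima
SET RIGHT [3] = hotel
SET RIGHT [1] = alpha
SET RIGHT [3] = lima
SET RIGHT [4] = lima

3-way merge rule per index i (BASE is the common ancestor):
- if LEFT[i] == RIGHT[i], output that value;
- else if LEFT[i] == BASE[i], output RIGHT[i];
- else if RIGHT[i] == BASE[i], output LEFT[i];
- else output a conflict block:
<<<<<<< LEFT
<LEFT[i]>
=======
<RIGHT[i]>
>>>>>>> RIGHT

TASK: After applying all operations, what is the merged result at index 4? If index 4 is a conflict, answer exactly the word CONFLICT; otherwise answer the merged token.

Final LEFT:  [india, charlie, alpha, kilo, delta]
Final RIGHT: [alpha, alpha, alpha, lima, lima]
i=0: L=india=BASE, R=alpha -> take RIGHT -> alpha
i=1: L=charlie=BASE, R=alpha -> take RIGHT -> alpha
i=2: L=alpha R=alpha -> agree -> alpha
i=3: L=kilo=BASE, R=lima -> take RIGHT -> lima
i=4: BASE=hotel L=delta R=lima all differ -> CONFLICT
Index 4 -> CONFLICT

Answer: CONFLICT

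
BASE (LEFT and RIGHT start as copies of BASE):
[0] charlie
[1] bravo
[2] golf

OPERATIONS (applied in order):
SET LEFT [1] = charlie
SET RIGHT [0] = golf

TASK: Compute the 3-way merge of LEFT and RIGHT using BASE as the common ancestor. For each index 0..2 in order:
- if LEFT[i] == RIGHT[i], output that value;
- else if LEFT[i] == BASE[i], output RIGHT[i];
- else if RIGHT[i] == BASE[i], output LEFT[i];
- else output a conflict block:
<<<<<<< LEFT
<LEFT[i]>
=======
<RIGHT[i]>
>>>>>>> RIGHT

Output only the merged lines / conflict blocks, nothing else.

Final LEFT:  [charlie, charlie, golf]
Final RIGHT: [golf, bravo, golf]
i=0: L=charlie=BASE, R=golf -> take RIGHT -> golf
i=1: L=charlie, R=bravo=BASE -> take LEFT -> charlie
i=2: L=golf R=golf -> agree -> golf

Answer: golf
charlie
golf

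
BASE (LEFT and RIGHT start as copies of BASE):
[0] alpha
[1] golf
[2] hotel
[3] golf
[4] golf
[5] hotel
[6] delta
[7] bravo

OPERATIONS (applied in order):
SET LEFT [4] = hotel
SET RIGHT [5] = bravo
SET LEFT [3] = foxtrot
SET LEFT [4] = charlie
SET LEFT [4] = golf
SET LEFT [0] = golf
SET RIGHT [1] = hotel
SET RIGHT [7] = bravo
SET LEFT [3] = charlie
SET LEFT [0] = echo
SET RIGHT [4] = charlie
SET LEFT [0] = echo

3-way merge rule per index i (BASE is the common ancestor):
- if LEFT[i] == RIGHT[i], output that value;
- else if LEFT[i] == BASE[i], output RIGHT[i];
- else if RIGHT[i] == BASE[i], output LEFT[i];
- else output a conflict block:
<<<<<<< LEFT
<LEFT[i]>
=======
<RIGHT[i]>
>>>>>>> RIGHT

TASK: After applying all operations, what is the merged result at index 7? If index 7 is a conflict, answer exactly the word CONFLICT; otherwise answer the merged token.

Answer: bravo

Derivation:
Final LEFT:  [echo, golf, hotel, charlie, golf, hotel, delta, bravo]
Final RIGHT: [alpha, hotel, hotel, golf, charlie, bravo, delta, bravo]
i=0: L=echo, R=alpha=BASE -> take LEFT -> echo
i=1: L=golf=BASE, R=hotel -> take RIGHT -> hotel
i=2: L=hotel R=hotel -> agree -> hotel
i=3: L=charlie, R=golf=BASE -> take LEFT -> charlie
i=4: L=golf=BASE, R=charlie -> take RIGHT -> charlie
i=5: L=hotel=BASE, R=bravo -> take RIGHT -> bravo
i=6: L=delta R=delta -> agree -> delta
i=7: L=bravo R=bravo -> agree -> bravo
Index 7 -> bravo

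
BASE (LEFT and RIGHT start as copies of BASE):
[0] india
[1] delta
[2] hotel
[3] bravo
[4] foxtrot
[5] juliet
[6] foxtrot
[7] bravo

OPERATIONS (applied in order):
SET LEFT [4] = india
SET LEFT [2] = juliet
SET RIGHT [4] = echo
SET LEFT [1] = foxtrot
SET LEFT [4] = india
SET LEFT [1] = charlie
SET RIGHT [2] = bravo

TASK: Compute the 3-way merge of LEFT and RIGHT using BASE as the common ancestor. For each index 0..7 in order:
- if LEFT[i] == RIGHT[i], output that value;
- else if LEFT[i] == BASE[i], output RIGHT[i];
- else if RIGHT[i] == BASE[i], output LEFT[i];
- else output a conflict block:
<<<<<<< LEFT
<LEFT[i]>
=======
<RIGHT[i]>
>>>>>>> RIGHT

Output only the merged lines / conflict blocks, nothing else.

Final LEFT:  [india, charlie, juliet, bravo, india, juliet, foxtrot, bravo]
Final RIGHT: [india, delta, bravo, bravo, echo, juliet, foxtrot, bravo]
i=0: L=india R=india -> agree -> india
i=1: L=charlie, R=delta=BASE -> take LEFT -> charlie
i=2: BASE=hotel L=juliet R=bravo all differ -> CONFLICT
i=3: L=bravo R=bravo -> agree -> bravo
i=4: BASE=foxtrot L=india R=echo all differ -> CONFLICT
i=5: L=juliet R=juliet -> agree -> juliet
i=6: L=foxtrot R=foxtrot -> agree -> foxtrot
i=7: L=bravo R=bravo -> agree -> bravo

Answer: india
charlie
<<<<<<< LEFT
juliet
=======
bravo
>>>>>>> RIGHT
bravo
<<<<<<< LEFT
india
=======
echo
>>>>>>> RIGHT
juliet
foxtrot
bravo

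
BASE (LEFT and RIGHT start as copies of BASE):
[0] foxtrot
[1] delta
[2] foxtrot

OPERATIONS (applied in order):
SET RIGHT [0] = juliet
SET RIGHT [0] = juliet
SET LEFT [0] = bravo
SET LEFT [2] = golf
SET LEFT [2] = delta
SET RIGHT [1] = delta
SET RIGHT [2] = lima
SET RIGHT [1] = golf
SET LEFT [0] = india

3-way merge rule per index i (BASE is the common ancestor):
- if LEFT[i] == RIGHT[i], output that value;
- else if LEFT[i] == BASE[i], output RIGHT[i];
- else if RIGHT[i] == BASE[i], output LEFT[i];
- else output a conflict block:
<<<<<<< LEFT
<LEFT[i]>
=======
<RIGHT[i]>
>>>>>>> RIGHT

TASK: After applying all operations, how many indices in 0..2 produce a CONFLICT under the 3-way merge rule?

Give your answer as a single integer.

Final LEFT:  [india, delta, delta]
Final RIGHT: [juliet, golf, lima]
i=0: BASE=foxtrot L=india R=juliet all differ -> CONFLICT
i=1: L=delta=BASE, R=golf -> take RIGHT -> golf
i=2: BASE=foxtrot L=delta R=lima all differ -> CONFLICT
Conflict count: 2

Answer: 2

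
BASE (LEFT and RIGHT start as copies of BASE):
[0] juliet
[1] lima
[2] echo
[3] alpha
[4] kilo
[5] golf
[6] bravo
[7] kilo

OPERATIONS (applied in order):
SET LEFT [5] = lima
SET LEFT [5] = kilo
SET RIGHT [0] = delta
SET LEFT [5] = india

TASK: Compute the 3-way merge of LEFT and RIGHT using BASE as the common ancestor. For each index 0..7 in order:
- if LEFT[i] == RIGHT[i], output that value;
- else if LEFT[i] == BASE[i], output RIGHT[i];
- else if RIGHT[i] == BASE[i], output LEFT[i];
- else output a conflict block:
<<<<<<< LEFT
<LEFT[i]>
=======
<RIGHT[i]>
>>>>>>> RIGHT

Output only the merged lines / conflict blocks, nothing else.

Answer: delta
lima
echo
alpha
kilo
india
bravo
kilo

Derivation:
Final LEFT:  [juliet, lima, echo, alpha, kilo, india, bravo, kilo]
Final RIGHT: [delta, lima, echo, alpha, kilo, golf, bravo, kilo]
i=0: L=juliet=BASE, R=delta -> take RIGHT -> delta
i=1: L=lima R=lima -> agree -> lima
i=2: L=echo R=echo -> agree -> echo
i=3: L=alpha R=alpha -> agree -> alpha
i=4: L=kilo R=kilo -> agree -> kilo
i=5: L=india, R=golf=BASE -> take LEFT -> india
i=6: L=bravo R=bravo -> agree -> bravo
i=7: L=kilo R=kilo -> agree -> kilo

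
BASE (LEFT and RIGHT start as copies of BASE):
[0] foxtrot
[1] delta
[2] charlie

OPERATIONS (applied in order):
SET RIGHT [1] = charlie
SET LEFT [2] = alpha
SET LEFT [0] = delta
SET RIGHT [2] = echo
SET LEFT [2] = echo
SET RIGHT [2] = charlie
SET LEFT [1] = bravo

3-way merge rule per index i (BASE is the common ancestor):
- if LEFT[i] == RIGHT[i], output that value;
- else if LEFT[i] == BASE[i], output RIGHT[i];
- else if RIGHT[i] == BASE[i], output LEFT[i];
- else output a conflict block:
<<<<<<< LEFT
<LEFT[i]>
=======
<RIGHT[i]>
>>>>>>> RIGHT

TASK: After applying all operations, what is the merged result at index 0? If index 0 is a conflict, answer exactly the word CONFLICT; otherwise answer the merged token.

Final LEFT:  [delta, bravo, echo]
Final RIGHT: [foxtrot, charlie, charlie]
i=0: L=delta, R=foxtrot=BASE -> take LEFT -> delta
i=1: BASE=delta L=bravo R=charlie all differ -> CONFLICT
i=2: L=echo, R=charlie=BASE -> take LEFT -> echo
Index 0 -> delta

Answer: delta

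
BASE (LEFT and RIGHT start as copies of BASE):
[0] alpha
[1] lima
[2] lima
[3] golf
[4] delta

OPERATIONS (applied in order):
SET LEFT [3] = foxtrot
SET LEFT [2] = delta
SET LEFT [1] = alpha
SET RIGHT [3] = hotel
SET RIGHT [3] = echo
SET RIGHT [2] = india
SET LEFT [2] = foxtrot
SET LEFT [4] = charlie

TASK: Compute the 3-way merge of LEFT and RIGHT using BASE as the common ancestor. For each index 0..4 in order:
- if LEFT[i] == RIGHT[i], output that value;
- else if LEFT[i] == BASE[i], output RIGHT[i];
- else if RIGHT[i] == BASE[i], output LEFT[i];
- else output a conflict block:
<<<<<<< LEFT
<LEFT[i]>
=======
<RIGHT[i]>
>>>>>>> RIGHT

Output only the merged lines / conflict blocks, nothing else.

Answer: alpha
alpha
<<<<<<< LEFT
foxtrot
=======
india
>>>>>>> RIGHT
<<<<<<< LEFT
foxtrot
=======
echo
>>>>>>> RIGHT
charlie

Derivation:
Final LEFT:  [alpha, alpha, foxtrot, foxtrot, charlie]
Final RIGHT: [alpha, lima, india, echo, delta]
i=0: L=alpha R=alpha -> agree -> alpha
i=1: L=alpha, R=lima=BASE -> take LEFT -> alpha
i=2: BASE=lima L=foxtrot R=india all differ -> CONFLICT
i=3: BASE=golf L=foxtrot R=echo all differ -> CONFLICT
i=4: L=charlie, R=delta=BASE -> take LEFT -> charlie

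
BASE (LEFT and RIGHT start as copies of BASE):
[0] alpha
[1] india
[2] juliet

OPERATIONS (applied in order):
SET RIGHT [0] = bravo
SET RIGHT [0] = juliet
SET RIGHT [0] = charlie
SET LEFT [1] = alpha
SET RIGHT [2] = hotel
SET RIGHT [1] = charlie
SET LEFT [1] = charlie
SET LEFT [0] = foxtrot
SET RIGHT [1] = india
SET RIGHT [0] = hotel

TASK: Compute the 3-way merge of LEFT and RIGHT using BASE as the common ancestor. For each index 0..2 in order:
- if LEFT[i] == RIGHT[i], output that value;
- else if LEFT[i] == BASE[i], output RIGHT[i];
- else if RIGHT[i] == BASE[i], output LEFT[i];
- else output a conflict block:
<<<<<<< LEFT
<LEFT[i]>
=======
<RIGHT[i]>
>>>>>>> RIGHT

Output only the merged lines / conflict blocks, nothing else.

Final LEFT:  [foxtrot, charlie, juliet]
Final RIGHT: [hotel, india, hotel]
i=0: BASE=alpha L=foxtrot R=hotel all differ -> CONFLICT
i=1: L=charlie, R=india=BASE -> take LEFT -> charlie
i=2: L=juliet=BASE, R=hotel -> take RIGHT -> hotel

Answer: <<<<<<< LEFT
foxtrot
=======
hotel
>>>>>>> RIGHT
charlie
hotel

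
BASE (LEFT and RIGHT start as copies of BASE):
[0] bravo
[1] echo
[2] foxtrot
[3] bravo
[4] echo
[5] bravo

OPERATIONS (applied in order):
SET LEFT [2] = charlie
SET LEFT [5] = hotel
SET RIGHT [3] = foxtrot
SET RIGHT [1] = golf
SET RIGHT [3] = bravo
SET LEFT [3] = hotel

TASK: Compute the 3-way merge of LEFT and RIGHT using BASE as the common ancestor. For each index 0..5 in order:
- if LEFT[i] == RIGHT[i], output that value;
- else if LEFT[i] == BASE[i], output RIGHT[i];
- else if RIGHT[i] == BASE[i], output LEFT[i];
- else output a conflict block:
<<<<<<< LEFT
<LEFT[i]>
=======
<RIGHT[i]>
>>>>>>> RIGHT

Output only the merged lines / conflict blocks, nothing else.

Final LEFT:  [bravo, echo, charlie, hotel, echo, hotel]
Final RIGHT: [bravo, golf, foxtrot, bravo, echo, bravo]
i=0: L=bravo R=bravo -> agree -> bravo
i=1: L=echo=BASE, R=golf -> take RIGHT -> golf
i=2: L=charlie, R=foxtrot=BASE -> take LEFT -> charlie
i=3: L=hotel, R=bravo=BASE -> take LEFT -> hotel
i=4: L=echo R=echo -> agree -> echo
i=5: L=hotel, R=bravo=BASE -> take LEFT -> hotel

Answer: bravo
golf
charlie
hotel
echo
hotel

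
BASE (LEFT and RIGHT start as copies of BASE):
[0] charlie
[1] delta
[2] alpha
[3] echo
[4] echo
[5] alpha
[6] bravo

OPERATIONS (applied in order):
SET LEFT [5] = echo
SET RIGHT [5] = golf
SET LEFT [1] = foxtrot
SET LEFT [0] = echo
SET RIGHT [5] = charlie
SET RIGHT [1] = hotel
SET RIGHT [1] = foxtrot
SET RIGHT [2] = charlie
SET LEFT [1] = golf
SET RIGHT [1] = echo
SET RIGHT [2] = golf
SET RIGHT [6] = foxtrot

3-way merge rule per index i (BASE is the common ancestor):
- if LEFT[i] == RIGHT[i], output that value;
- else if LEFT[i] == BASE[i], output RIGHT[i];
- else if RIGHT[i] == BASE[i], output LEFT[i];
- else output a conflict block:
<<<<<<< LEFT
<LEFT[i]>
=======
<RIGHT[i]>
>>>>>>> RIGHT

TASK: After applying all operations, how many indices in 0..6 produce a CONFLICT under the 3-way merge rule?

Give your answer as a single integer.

Final LEFT:  [echo, golf, alpha, echo, echo, echo, bravo]
Final RIGHT: [charlie, echo, golf, echo, echo, charlie, foxtrot]
i=0: L=echo, R=charlie=BASE -> take LEFT -> echo
i=1: BASE=delta L=golf R=echo all differ -> CONFLICT
i=2: L=alpha=BASE, R=golf -> take RIGHT -> golf
i=3: L=echo R=echo -> agree -> echo
i=4: L=echo R=echo -> agree -> echo
i=5: BASE=alpha L=echo R=charlie all differ -> CONFLICT
i=6: L=bravo=BASE, R=foxtrot -> take RIGHT -> foxtrot
Conflict count: 2

Answer: 2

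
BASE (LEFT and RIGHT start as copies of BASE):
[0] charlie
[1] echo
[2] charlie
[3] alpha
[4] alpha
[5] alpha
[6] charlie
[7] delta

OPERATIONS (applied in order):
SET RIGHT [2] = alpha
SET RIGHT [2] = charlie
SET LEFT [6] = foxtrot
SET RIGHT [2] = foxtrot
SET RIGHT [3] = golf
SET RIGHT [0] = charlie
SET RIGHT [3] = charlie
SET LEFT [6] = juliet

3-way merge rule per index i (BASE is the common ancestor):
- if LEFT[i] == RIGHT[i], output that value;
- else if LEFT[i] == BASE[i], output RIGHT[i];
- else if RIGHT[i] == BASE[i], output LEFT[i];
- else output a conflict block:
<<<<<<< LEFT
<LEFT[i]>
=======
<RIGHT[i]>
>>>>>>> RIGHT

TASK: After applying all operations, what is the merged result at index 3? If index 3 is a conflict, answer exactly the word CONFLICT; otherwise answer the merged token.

Answer: charlie

Derivation:
Final LEFT:  [charlie, echo, charlie, alpha, alpha, alpha, juliet, delta]
Final RIGHT: [charlie, echo, foxtrot, charlie, alpha, alpha, charlie, delta]
i=0: L=charlie R=charlie -> agree -> charlie
i=1: L=echo R=echo -> agree -> echo
i=2: L=charlie=BASE, R=foxtrot -> take RIGHT -> foxtrot
i=3: L=alpha=BASE, R=charlie -> take RIGHT -> charlie
i=4: L=alpha R=alpha -> agree -> alpha
i=5: L=alpha R=alpha -> agree -> alpha
i=6: L=juliet, R=charlie=BASE -> take LEFT -> juliet
i=7: L=delta R=delta -> agree -> delta
Index 3 -> charlie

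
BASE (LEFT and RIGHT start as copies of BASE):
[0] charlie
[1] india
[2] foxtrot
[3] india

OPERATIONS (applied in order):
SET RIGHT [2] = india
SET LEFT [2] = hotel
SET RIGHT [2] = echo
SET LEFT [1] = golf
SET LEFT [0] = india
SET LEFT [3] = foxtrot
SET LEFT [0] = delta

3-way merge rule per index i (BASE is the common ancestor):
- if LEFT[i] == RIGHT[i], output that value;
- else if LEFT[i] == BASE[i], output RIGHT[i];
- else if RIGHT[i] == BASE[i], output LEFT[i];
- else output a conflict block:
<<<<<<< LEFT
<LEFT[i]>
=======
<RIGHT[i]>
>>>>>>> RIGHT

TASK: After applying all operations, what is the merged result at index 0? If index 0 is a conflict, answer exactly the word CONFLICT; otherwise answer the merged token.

Answer: delta

Derivation:
Final LEFT:  [delta, golf, hotel, foxtrot]
Final RIGHT: [charlie, india, echo, india]
i=0: L=delta, R=charlie=BASE -> take LEFT -> delta
i=1: L=golf, R=india=BASE -> take LEFT -> golf
i=2: BASE=foxtrot L=hotel R=echo all differ -> CONFLICT
i=3: L=foxtrot, R=india=BASE -> take LEFT -> foxtrot
Index 0 -> delta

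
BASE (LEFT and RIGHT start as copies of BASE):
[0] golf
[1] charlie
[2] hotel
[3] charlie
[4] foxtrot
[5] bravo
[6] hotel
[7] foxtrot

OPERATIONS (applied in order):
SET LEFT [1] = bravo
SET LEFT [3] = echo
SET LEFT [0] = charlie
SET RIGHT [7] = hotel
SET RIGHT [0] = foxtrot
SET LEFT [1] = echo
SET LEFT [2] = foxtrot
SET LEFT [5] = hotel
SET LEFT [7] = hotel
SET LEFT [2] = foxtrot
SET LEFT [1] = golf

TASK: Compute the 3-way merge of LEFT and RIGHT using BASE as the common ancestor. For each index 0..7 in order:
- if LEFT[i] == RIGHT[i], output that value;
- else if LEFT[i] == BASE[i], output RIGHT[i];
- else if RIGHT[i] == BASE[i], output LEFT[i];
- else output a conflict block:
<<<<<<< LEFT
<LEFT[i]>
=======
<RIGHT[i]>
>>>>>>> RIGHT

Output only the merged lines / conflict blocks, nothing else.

Answer: <<<<<<< LEFT
charlie
=======
foxtrot
>>>>>>> RIGHT
golf
foxtrot
echo
foxtrot
hotel
hotel
hotel

Derivation:
Final LEFT:  [charlie, golf, foxtrot, echo, foxtrot, hotel, hotel, hotel]
Final RIGHT: [foxtrot, charlie, hotel, charlie, foxtrot, bravo, hotel, hotel]
i=0: BASE=golf L=charlie R=foxtrot all differ -> CONFLICT
i=1: L=golf, R=charlie=BASE -> take LEFT -> golf
i=2: L=foxtrot, R=hotel=BASE -> take LEFT -> foxtrot
i=3: L=echo, R=charlie=BASE -> take LEFT -> echo
i=4: L=foxtrot R=foxtrot -> agree -> foxtrot
i=5: L=hotel, R=bravo=BASE -> take LEFT -> hotel
i=6: L=hotel R=hotel -> agree -> hotel
i=7: L=hotel R=hotel -> agree -> hotel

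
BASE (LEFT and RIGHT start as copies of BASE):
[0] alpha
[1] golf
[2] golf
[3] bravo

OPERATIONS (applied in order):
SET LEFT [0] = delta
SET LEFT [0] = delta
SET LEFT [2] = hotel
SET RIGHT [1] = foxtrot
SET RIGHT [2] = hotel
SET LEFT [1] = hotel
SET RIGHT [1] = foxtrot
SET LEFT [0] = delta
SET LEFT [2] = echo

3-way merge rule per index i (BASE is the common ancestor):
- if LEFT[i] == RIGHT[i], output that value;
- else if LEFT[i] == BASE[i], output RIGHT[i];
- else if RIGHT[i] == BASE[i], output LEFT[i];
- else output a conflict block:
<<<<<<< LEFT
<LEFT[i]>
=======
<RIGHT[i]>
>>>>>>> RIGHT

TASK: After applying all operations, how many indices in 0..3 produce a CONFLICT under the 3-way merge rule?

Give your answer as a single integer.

Answer: 2

Derivation:
Final LEFT:  [delta, hotel, echo, bravo]
Final RIGHT: [alpha, foxtrot, hotel, bravo]
i=0: L=delta, R=alpha=BASE -> take LEFT -> delta
i=1: BASE=golf L=hotel R=foxtrot all differ -> CONFLICT
i=2: BASE=golf L=echo R=hotel all differ -> CONFLICT
i=3: L=bravo R=bravo -> agree -> bravo
Conflict count: 2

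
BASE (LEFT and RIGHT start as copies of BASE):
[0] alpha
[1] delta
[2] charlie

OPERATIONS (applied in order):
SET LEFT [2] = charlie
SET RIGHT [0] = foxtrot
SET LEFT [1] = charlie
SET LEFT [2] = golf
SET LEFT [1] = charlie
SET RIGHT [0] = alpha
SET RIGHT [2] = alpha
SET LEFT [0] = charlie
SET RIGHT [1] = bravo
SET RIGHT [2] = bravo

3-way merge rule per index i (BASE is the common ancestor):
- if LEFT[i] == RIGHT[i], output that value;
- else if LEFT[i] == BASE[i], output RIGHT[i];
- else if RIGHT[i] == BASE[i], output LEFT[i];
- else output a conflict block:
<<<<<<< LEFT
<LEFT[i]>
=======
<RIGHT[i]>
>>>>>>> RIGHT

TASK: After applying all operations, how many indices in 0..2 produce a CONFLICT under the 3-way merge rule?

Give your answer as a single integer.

Final LEFT:  [charlie, charlie, golf]
Final RIGHT: [alpha, bravo, bravo]
i=0: L=charlie, R=alpha=BASE -> take LEFT -> charlie
i=1: BASE=delta L=charlie R=bravo all differ -> CONFLICT
i=2: BASE=charlie L=golf R=bravo all differ -> CONFLICT
Conflict count: 2

Answer: 2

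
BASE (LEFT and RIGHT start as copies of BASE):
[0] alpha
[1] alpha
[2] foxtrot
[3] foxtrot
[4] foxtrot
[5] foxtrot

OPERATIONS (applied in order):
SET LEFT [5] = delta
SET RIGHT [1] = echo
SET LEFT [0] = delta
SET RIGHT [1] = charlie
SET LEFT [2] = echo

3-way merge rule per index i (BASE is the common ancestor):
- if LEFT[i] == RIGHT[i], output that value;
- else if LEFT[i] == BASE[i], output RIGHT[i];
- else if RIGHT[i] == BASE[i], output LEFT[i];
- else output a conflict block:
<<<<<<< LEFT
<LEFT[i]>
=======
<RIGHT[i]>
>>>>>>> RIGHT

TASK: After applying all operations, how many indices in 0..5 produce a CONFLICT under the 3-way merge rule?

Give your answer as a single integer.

Final LEFT:  [delta, alpha, echo, foxtrot, foxtrot, delta]
Final RIGHT: [alpha, charlie, foxtrot, foxtrot, foxtrot, foxtrot]
i=0: L=delta, R=alpha=BASE -> take LEFT -> delta
i=1: L=alpha=BASE, R=charlie -> take RIGHT -> charlie
i=2: L=echo, R=foxtrot=BASE -> take LEFT -> echo
i=3: L=foxtrot R=foxtrot -> agree -> foxtrot
i=4: L=foxtrot R=foxtrot -> agree -> foxtrot
i=5: L=delta, R=foxtrot=BASE -> take LEFT -> delta
Conflict count: 0

Answer: 0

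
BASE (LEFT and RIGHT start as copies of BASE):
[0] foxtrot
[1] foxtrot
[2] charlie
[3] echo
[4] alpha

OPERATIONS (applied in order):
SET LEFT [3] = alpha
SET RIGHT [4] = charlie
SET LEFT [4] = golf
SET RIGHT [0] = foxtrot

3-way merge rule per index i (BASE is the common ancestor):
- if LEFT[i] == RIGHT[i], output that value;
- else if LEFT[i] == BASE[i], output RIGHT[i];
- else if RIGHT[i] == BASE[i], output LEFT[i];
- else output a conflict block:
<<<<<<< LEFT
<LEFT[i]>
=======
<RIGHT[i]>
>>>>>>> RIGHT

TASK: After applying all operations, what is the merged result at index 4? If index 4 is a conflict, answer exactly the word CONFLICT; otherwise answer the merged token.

Final LEFT:  [foxtrot, foxtrot, charlie, alpha, golf]
Final RIGHT: [foxtrot, foxtrot, charlie, echo, charlie]
i=0: L=foxtrot R=foxtrot -> agree -> foxtrot
i=1: L=foxtrot R=foxtrot -> agree -> foxtrot
i=2: L=charlie R=charlie -> agree -> charlie
i=3: L=alpha, R=echo=BASE -> take LEFT -> alpha
i=4: BASE=alpha L=golf R=charlie all differ -> CONFLICT
Index 4 -> CONFLICT

Answer: CONFLICT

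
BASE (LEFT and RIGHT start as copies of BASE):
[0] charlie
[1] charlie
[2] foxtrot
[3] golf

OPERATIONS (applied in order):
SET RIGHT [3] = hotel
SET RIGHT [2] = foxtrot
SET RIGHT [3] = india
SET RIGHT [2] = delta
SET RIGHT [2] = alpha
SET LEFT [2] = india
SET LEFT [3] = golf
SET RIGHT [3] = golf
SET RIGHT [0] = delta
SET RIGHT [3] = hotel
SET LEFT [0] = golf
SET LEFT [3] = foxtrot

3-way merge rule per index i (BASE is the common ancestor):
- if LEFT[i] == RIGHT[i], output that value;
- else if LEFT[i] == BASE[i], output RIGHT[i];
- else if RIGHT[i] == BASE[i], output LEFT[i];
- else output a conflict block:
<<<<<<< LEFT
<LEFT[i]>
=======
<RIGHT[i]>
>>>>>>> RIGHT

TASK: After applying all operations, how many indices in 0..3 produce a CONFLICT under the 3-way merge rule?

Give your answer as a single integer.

Final LEFT:  [golf, charlie, india, foxtrot]
Final RIGHT: [delta, charlie, alpha, hotel]
i=0: BASE=charlie L=golf R=delta all differ -> CONFLICT
i=1: L=charlie R=charlie -> agree -> charlie
i=2: BASE=foxtrot L=india R=alpha all differ -> CONFLICT
i=3: BASE=golf L=foxtrot R=hotel all differ -> CONFLICT
Conflict count: 3

Answer: 3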